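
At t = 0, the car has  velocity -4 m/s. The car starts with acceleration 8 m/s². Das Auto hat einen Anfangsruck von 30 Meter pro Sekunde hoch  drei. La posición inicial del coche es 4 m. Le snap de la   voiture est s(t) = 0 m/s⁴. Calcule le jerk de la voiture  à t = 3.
Nous devons trouver la primitive de notre équation du snap s(t) = 0 1 fois. L'intégrale du snap est le jerk. En utilisant j(0) = 30, nous obtenons j(t) = 30. Nous avons le jerk j(t) = 30. En substituant t = 3: j(3) = 30.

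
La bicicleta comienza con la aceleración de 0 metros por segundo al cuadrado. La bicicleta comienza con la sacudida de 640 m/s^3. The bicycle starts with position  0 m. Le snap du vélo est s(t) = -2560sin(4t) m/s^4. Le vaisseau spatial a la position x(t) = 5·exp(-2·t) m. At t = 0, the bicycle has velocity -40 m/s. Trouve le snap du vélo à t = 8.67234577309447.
En utilisant s(t) = -2560·sin(4·t) et en substituant t = 8.67234577309447, nous trouvons s = 336.594154101499.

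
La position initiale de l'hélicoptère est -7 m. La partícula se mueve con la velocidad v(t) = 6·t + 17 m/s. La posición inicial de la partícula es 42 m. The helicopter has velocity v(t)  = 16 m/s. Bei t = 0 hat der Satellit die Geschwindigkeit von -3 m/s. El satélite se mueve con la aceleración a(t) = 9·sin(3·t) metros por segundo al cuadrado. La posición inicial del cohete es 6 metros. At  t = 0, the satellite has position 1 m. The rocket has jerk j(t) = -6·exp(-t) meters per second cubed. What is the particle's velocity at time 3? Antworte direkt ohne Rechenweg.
At t = 3, v = 35.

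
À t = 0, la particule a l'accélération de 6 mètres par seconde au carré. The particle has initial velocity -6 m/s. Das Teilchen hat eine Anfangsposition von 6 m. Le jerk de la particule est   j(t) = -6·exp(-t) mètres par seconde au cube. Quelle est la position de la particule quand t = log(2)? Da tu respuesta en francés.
Nous devons trouver l'intégrale de notre équation du jerk j(t) = -6·exp(-t) 3 fois. En prenant ∫j(t)dt et en appliquant a(0) = 6, nous trouvons a(t) = 6·exp(-t). En intégrant l'accélération et en utilisant la condition initiale v(0) = -6, nous obtenons v(t) = -6·exp(-t). En prenant ∫v(t)dt et en appliquant x(0) = 6, nous trouvons x(t) = 6·exp(-t). Nous avons la position x(t) = 6·exp(-t). En substituant t = log(2): x(log(2)) = 3.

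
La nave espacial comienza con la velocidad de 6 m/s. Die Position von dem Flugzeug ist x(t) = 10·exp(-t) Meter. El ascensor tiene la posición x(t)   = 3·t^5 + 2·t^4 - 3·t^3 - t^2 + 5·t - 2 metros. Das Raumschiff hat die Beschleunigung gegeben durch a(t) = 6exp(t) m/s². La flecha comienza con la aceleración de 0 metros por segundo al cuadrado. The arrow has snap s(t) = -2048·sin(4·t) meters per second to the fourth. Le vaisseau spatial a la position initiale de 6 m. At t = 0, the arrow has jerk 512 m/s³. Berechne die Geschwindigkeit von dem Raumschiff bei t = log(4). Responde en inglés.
To find the answer, we compute 1 antiderivative of a(t) = 6·exp(t). The integral of acceleration is velocity. Using v(0) = 6, we get v(t) = 6·exp(t). From the given velocity equation v(t) = 6·exp(t), we substitute t = log(4) to get v = 24.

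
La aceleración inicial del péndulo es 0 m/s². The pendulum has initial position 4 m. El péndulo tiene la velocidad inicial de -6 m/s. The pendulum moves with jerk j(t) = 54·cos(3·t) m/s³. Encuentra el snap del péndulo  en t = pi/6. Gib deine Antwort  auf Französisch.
Pour résoudre ceci, nous devons prendre 1 dérivée de notre équation du jerk j(t) = 54·cos(3·t). La dérivée du jerk donne le snap: s(t) = -162·sin(3·t). En utilisant s(t) = -162·sin(3·t) et en substituant t = pi/6, nous trouvons s = -162.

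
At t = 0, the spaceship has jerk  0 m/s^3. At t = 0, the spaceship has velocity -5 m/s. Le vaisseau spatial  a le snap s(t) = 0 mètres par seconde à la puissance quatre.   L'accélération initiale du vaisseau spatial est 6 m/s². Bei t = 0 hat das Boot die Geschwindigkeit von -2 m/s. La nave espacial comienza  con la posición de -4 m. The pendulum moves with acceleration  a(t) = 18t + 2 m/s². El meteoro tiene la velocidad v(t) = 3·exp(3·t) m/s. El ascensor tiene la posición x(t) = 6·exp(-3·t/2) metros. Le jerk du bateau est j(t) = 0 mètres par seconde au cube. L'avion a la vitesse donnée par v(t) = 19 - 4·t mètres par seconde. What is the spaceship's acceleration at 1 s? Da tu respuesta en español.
Partiendo del snap s(t) = 0, tomamos 2 antiderivadas. Tomando ∫s(t)dt y aplicando j(0) = 0, encontramos j(t) = 0. La antiderivada de la sacudida es la aceleración. Usando a(0) = 6, obtenemos a(t) = 6. De la ecuación de la aceleración a(t) = 6, sustituimos t = 1 para obtener a = 6.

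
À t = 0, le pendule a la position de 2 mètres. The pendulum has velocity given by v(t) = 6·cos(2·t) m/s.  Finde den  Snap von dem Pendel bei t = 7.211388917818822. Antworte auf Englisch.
Starting from velocity v(t) = 6·cos(2·t), we take 3 derivatives. Differentiating velocity, we get acceleration: a(t) = -12·sin(2·t). The derivative of acceleration gives jerk: j(t) = -24·cos(2·t). Differentiating jerk, we get snap: s(t) = 48·sin(2·t). Using s(t) = 48·sin(2·t) and substituting t = 7.211388917818822, we find s = 46.0555063710249.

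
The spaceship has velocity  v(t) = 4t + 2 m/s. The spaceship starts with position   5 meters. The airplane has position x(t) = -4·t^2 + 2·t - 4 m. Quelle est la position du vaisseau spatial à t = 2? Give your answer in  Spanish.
Partiendo de la velocidad v(t) = 4·t + 2, tomamos 1 antiderivada. La integral de la velocidad, con x(0) = 5, da la posición: x(t) = 2·t^2 + 2·t + 5. Usando x(t) = 2·t^2 + 2·t + 5 y sustituyendo t = 2, encontramos x = 17.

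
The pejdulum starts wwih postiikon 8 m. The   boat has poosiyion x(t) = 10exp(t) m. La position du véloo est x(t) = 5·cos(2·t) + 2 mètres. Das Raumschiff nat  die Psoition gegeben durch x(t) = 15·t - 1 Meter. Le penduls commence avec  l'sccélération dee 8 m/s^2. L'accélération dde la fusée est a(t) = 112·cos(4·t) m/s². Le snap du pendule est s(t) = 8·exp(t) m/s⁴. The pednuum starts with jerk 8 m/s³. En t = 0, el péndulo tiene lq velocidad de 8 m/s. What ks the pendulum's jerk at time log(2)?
We must find the antiderivative of our snap equation s(t) = 8·exp(t) 1 time. Integrating snap and using the initial condition j(0) = 8, we get j(t) = 8·exp(t). Using j(t) = 8·exp(t) and substituting t = log(2), we find j = 16.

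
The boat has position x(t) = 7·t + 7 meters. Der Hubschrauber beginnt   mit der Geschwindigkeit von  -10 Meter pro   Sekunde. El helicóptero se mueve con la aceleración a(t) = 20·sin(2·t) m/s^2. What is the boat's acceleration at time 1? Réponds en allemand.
Um dies zu lösen, müssen wir 2 Ableitungen unserer Gleichung für die Position x(t) = 7·t + 7 nehmen. Mit d/dt von x(t) finden wir v(t) = 7. Durch Ableiten von der Geschwindigkeit erhalten wir die Beschleunigung: a(t) = 0. Mit a(t) = 0 und Einsetzen von t = 1, finden wir a = 0.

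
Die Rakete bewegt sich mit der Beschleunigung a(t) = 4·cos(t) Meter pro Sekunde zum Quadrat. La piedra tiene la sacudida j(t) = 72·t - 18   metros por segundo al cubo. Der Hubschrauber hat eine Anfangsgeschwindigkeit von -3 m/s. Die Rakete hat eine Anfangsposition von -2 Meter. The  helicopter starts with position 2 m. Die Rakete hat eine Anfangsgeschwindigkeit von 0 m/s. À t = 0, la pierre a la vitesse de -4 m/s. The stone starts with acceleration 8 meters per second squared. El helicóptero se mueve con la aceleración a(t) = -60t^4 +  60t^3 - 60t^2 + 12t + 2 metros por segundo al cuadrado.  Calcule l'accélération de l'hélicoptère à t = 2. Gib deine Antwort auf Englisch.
Using a(t) = -60·t^4 + 60·t^3 - 60·t^2 + 12·t + 2 and substituting t = 2, we find a = -694.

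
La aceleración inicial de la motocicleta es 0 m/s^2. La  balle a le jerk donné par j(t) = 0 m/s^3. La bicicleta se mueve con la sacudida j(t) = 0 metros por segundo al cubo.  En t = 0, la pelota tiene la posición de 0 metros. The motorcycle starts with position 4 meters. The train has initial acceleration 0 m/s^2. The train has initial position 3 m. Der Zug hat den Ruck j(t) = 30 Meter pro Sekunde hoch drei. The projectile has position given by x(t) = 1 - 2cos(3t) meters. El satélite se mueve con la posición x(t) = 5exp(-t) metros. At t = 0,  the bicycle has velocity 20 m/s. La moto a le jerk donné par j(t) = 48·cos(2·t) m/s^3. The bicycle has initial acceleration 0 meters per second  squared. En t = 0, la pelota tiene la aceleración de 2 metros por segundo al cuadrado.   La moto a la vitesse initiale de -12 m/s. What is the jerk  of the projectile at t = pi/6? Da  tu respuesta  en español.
Debemos derivar nuestra ecuación de la posición x(t) = 1 - 2·cos(3·t) 3 veces. Derivando la posición, obtenemos la velocidad: v(t) = 6·sin(3·t). Derivando la velocidad, obtenemos la aceleración: a(t) = 18·cos(3·t). La derivada de la aceleración da la sacudida: j(t) = -54·sin(3·t). Tenemos la sacudida j(t) = -54·sin(3·t). Sustituyendo t = pi/6: j(pi/6) = -54.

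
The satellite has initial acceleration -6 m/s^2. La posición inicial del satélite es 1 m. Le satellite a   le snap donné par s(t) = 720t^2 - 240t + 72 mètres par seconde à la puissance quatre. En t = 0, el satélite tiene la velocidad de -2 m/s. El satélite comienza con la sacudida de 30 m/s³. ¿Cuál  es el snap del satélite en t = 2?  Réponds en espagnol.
De la ecuación del snap s(t) = 720·t^2 - 240·t + 72, sustituimos t = 2 para obtener s = 2472.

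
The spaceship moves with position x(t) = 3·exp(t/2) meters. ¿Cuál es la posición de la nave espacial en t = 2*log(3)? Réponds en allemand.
Mit x(t) = 3·exp(t/2) und Einsetzen von t = 2*log(3), finden wir x = 9.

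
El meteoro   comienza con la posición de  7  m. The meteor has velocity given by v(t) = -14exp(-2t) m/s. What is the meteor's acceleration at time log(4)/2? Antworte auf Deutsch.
Um dies zu lösen, müssen wir 1 Ableitung unserer Gleichung für die Geschwindigkeit v(t) = -14·exp(-2·t) nehmen. Die Ableitung von der Geschwindigkeit ergibt die Beschleunigung: a(t) = 28·exp(-2·t). Wir haben die Beschleunigung a(t) = 28·exp(-2·t). Durch Einsetzen von t = log(4)/2: a(log(4)/2) = 7.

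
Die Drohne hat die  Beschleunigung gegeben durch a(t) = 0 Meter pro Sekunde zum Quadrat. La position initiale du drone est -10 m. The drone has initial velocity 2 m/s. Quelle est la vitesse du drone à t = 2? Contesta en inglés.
We must find the antiderivative of our acceleration equation a(t) = 0 1 time. Finding the antiderivative of a(t) and using v(0) = 2: v(t) = 2. Using v(t) = 2 and substituting t = 2, we find v = 2.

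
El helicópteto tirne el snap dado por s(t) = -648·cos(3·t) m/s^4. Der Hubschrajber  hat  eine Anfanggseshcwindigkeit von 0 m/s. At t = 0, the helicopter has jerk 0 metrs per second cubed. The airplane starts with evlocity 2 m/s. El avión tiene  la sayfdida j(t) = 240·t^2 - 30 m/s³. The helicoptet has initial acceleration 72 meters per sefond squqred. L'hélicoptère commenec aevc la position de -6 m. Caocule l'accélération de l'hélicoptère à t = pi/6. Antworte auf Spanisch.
Debemos encontrar la integral de nuestra ecuación del snap s(t) = -648·cos(3·t) 2 veces. La integral del snap, con j(0) = 0, da la sacudida: j(t) = -216·sin(3·t). La integral de la sacudida, con a(0) = 72, da la aceleración: a(t) = 72·cos(3·t). De la ecuación de la aceleración a(t) = 72·cos(3·t), sustituimos t = pi/6 para obtener a = 0.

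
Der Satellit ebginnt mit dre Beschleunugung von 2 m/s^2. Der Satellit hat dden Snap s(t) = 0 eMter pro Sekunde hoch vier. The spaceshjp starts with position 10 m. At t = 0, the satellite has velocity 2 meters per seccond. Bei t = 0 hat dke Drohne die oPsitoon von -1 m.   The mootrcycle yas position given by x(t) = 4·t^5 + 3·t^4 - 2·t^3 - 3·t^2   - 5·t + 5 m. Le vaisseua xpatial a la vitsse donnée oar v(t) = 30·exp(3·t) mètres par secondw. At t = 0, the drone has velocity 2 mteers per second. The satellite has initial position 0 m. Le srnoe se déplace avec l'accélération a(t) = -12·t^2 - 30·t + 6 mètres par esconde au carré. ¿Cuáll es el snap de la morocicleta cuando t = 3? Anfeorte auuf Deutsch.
Ausgehend von der Position x(t) = 4·t^5 + 3·t^4 - 2·t^3 - 3·t^2 - 5·t + 5, nehmen wir 4 Ableitungen. Die Ableitung von der Position ergibt die Geschwindigkeit: v(t) = 20·t^4 + 12·t^3 - 6·t^2 - 6·t - 5. Durch Ableiten von der Geschwindigkeit erhalten wir die Beschleunigung: a(t) = 80·t^3 + 36·t^2 - 12·t - 6. Die Ableitung von der Beschleunigung ergibt den Ruck: j(t) = 240·t^2 + 72·t - 12. Die Ableitung von dem Ruck ergibt den Snap: s(t) = 480·t + 72. Aus der Gleichung für den Snap s(t) = 480·t + 72, setzen wir t = 3 ein und erhalten s = 1512.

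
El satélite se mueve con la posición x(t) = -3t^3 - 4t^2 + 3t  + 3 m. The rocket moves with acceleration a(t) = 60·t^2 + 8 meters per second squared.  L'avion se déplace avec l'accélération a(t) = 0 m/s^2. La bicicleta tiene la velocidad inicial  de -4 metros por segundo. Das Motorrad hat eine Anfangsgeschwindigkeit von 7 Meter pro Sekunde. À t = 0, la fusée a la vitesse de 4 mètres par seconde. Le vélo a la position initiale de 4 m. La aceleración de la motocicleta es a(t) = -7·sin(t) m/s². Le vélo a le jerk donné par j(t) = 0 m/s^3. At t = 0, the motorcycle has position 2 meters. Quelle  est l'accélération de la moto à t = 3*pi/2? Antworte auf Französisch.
En utilisant a(t) = -7·sin(t) et en substituant t = 3*pi/2, nous trouvons a = 7.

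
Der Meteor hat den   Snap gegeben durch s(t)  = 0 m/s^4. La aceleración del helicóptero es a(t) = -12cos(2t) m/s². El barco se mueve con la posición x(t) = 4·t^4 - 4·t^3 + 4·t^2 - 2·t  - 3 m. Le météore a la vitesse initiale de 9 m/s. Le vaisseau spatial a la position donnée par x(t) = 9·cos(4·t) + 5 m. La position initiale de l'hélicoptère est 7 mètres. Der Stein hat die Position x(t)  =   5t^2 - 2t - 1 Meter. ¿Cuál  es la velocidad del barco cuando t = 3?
Debemos derivar nuestra ecuación de la posición x(t) = 4·t^4 - 4·t^3 + 4·t^2 - 2·t - 3 1 vez. La derivada de la posición da la velocidad: v(t) = 16·t^3 - 12·t^2 + 8·t - 2. Tenemos la velocidad v(t) = 16·t^3 - 12·t^2 + 8·t - 2. Sustituyendo t = 3: v(3) = 346.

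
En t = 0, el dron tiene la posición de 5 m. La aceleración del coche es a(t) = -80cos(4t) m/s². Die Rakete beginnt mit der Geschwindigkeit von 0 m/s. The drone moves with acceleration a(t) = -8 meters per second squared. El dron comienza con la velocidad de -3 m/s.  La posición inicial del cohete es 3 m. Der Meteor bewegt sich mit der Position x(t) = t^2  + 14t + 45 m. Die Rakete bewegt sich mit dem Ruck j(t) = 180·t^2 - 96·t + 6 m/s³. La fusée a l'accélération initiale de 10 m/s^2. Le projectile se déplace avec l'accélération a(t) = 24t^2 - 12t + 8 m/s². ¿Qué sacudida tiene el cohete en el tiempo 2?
Tenemos la sacudida j(t) = 180·t^2 - 96·t + 6. Sustituyendo t = 2: j(2) = 534.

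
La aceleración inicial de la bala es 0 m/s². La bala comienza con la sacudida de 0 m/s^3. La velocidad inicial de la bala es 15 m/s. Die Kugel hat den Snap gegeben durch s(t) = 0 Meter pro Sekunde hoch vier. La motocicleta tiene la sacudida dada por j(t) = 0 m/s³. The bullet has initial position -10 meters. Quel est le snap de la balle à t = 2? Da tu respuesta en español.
De la ecuación del snap s(t) = 0, sustituimos t = 2 para obtener s = 0.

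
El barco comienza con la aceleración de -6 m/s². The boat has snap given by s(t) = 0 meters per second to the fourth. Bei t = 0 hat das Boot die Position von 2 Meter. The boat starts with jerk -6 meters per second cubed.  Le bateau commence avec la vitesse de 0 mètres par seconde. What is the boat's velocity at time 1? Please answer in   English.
To solve this, we need to take 3 integrals of our snap equation s(t) = 0. Finding the antiderivative of s(t) and using j(0) = -6: j(t) = -6. The integral of jerk, with a(0) = -6, gives acceleration: a(t) = -6·t - 6. The integral of acceleration, with v(0) = 0, gives velocity: v(t) = 3·t·(-t - 2). We have velocity v(t) = 3·t·(-t - 2). Substituting t = 1: v(1) = -9.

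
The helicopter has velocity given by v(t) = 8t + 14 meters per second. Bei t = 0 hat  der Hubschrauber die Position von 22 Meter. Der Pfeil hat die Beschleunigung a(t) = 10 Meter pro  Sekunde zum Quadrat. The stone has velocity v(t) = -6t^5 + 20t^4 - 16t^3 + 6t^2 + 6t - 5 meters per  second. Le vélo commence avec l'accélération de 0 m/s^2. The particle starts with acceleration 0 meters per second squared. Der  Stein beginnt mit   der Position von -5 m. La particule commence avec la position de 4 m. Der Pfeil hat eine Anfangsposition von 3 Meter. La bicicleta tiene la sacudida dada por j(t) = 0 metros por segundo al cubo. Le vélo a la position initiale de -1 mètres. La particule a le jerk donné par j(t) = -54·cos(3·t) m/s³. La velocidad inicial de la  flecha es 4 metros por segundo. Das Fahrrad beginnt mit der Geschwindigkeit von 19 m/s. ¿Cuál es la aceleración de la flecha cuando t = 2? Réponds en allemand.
Aus der Gleichung für die Beschleunigung a(t) = 10, setzen wir t = 2 ein und erhalten a = 10.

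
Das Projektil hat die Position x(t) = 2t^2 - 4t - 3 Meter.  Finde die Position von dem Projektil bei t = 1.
Aus der Gleichung für die Position x(t) = 2·t^2 - 4·t - 3, setzen wir t = 1 ein und erhalten x = -5.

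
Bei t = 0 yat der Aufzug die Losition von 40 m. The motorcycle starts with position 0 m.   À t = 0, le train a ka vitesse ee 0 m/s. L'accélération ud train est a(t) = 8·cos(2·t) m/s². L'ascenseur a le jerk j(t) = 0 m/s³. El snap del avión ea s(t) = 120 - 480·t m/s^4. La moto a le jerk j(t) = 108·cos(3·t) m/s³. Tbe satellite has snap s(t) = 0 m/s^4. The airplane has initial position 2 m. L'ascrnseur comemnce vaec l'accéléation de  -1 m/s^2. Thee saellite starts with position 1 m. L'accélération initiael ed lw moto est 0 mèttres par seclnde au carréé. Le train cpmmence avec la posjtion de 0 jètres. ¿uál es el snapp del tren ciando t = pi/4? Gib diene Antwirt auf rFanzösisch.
En partant de l'accélération a(t) = 8·cos(2·t), nous prenons 2 dérivées. La dérivée de l'accélération donne le jerk: j(t) = -16·sin(2·t). La dérivée du jerk donne le snap: s(t) = -32·cos(2·t). En utilisant s(t) = -32·cos(2·t) et en substituant t = pi/4, nous trouvons s = 0.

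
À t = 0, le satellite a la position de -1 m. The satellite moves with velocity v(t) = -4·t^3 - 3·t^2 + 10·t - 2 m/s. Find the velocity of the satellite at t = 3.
From the given velocity equation v(t) = -4·t^3 - 3·t^2 + 10·t - 2, we substitute t = 3 to get v = -107.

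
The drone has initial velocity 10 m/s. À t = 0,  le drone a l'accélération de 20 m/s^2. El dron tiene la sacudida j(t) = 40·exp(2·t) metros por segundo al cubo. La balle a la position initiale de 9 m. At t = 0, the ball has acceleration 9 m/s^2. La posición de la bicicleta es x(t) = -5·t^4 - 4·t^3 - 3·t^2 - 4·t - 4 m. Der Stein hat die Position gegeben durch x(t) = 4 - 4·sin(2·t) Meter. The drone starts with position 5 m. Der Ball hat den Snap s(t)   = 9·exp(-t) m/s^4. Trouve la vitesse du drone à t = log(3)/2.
Nous devons trouver l'intégrale de notre équation du jerk j(t) = 40·exp(2·t) 2 fois. En intégrant le jerk et en utilisant la condition initiale a(0) = 20, nous obtenons a(t) = 20·exp(2·t). En intégrant l'accélération et en utilisant la condition initiale v(0) = 10, nous obtenons v(t) = 10·exp(2·t). En utilisant v(t) = 10·exp(2·t) et en substituant t = log(3)/2, nous trouvons v = 30.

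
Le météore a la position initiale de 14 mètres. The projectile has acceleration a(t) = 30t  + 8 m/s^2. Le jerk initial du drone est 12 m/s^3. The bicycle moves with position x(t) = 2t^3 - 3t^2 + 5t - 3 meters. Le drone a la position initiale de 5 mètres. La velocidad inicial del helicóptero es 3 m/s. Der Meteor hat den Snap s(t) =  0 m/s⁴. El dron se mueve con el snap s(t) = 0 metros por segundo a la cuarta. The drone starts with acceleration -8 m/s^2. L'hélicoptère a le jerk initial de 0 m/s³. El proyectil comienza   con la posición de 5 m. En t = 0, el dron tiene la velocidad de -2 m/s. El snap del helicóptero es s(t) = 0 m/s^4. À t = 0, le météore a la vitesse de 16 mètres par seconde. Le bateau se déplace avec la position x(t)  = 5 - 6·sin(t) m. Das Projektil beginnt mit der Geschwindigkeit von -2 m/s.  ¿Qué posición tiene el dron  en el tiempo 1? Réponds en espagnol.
Partiendo del snap s(t) = 0, tomamos 4 integrales. Tomando ∫s(t)dt y aplicando j(0) = 12, encontramos j(t) = 12. La integral de la sacudida es la aceleración. Usando a(0) = -8, obtenemos a(t) = 12·t - 8. Tomando ∫a(t)dt y aplicando v(0) = -2, encontramos v(t) = 6·t^2 - 8·t - 2. Tomando ∫v(t)dt y aplicando x(0) = 5, encontramos x(t) = 2·t^3 - 4·t^2 - 2·t + 5. De la ecuación de la posición x(t) = 2·t^3 - 4·t^2 - 2·t + 5, sustituimos t = 1 para obtener x = 1.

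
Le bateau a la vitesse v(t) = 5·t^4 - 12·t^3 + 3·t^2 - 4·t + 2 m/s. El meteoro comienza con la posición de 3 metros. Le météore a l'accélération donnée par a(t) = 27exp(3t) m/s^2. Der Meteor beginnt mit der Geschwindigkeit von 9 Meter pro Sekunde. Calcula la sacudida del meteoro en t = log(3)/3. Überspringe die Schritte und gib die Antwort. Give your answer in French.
À t = log(3)/3, j = 243.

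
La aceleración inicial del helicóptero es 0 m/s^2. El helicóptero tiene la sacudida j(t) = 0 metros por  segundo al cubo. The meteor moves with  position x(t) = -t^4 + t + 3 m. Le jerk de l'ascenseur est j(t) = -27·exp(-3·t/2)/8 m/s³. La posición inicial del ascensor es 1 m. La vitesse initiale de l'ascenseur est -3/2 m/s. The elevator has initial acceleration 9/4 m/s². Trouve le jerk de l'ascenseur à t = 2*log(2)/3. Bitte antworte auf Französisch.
De l'équation du jerk j(t) = -27·exp(-3·t/2)/8, nous substituons t = 2*log(2)/3 pour obtenir j = -27/16.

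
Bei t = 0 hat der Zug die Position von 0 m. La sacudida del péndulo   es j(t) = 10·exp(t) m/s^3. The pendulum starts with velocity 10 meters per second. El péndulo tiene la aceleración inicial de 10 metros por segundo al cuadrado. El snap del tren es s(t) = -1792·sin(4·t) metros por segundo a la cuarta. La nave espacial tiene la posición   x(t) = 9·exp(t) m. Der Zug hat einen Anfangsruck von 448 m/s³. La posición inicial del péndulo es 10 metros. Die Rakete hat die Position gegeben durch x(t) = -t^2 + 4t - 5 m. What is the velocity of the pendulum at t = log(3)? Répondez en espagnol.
Para resolver esto, necesitamos tomar 2 integrales de nuestra ecuación de la sacudida j(t) = 10·exp(t). La integral de la sacudida es la aceleración. Usando a(0) = 10, obtenemos a(t) = 10·exp(t). La antiderivada de la aceleración es la velocidad. Usando v(0) = 10, obtenemos v(t) = 10·exp(t). De la ecuación de la velocidad v(t) = 10·exp(t), sustituimos t = log(3) para obtener v = 30.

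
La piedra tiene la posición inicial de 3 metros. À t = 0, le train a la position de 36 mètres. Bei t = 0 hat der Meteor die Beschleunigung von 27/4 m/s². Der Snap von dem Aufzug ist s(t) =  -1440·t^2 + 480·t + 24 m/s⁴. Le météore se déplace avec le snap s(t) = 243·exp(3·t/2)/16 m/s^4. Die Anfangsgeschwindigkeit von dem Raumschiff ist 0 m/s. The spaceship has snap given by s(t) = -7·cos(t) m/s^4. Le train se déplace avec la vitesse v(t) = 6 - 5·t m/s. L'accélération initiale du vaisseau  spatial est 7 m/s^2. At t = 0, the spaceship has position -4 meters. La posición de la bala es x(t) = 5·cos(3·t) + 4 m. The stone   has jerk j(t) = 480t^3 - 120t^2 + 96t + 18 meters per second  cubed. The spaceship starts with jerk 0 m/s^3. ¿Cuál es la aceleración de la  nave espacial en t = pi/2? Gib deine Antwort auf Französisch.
Nous devons intégrer notre équation du snap s(t) = -7·cos(t) 2 fois. La primitive du snap, avec j(0) = 0, donne le jerk: j(t) = -7·sin(t). En intégrant le jerk et en utilisant la condition initiale a(0) = 7, nous obtenons a(t) = 7·cos(t). Nous avons l'accélération a(t) = 7·cos(t). En substituant t = pi/2: a(pi/2) = 0.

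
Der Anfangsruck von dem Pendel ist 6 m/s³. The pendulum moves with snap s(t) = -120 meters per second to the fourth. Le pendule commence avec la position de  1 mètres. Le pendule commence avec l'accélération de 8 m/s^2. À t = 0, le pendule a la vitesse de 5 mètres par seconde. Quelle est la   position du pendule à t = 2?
Pour résoudre ceci, nous devons prendre 4 intégrales de notre équation du snap s(t) = -120. En intégrant le snap et en utilisant la condition initiale j(0) = 6, nous obtenons j(t) = 6 - 120·t. L'intégrale du jerk, avec a(0) = 8, donne l'accélération: a(t) = -60·t^2 + 6·t + 8. En prenant ∫a(t)dt et en appliquant v(0) = 5, nous trouvons v(t) = -20·t^3 + 3·t^2 + 8·t + 5. En prenant ∫v(t)dt et en appliquant x(0) = 1, nous trouvons x(t) = -5·t^4 + t^3 + 4·t^2 + 5·t + 1. En utilisant x(t) = -5·t^4 + t^3 + 4·t^2 + 5·t + 1 et en substituant t = 2, nous trouvons x = -45.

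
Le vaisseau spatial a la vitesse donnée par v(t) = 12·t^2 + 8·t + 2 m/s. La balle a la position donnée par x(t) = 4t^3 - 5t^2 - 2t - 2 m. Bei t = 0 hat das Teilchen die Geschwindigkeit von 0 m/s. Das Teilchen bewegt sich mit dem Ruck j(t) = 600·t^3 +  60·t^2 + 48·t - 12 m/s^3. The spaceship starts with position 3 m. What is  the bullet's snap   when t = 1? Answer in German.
Wir müssen unsere Gleichung für die Position x(t) = 4·t^3 - 5·t^2 - 2·t - 2 4-mal ableiten. Mit d/dt von x(t) finden wir v(t) = 12·t^2 - 10·t - 2. Die Ableitung von der Geschwindigkeit ergibt die Beschleunigung: a(t) = 24·t - 10. Mit d/dt von a(t) finden wir j(t) = 24. Die Ableitung von dem Ruck ergibt den Snap: s(t) = 0. Mit s(t) = 0 und Einsetzen von t = 1, finden wir s = 0.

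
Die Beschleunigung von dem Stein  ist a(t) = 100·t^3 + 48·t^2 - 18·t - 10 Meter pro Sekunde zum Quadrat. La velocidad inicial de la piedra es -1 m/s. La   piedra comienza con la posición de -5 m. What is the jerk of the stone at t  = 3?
Starting from acceleration a(t) = 100·t^3 + 48·t^2 - 18·t - 10, we take 1 derivative. The derivative of acceleration gives jerk: j(t) = 300·t^2 + 96·t - 18. Using j(t) = 300·t^2 + 96·t - 18 and substituting t = 3, we find j = 2970.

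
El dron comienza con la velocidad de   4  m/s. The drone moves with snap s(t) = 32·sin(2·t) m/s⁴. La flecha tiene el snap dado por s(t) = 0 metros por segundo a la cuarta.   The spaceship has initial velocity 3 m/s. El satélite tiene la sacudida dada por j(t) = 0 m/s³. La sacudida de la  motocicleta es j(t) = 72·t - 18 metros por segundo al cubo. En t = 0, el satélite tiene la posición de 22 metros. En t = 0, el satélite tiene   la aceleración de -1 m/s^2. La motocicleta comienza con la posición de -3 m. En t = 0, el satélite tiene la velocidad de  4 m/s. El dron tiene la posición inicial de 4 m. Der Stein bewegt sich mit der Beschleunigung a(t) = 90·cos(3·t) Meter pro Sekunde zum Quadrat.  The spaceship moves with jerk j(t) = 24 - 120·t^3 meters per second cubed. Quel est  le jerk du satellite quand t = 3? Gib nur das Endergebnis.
Le jerk à t = 3 est j = 0.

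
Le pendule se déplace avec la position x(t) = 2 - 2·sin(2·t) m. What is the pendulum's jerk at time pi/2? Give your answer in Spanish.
Debemos derivar nuestra ecuación de la posición x(t) = 2 - 2·sin(2·t) 3 veces. Derivando la posición, obtenemos la velocidad: v(t) = -4·cos(2·t). Derivando la velocidad, obtenemos la aceleración: a(t) = 8·sin(2·t). Derivando la aceleración, obtenemos la sacudida: j(t) = 16·cos(2·t). De la ecuación de la sacudida j(t) = 16·cos(2·t), sustituimos t = pi/2 para obtener j = -16.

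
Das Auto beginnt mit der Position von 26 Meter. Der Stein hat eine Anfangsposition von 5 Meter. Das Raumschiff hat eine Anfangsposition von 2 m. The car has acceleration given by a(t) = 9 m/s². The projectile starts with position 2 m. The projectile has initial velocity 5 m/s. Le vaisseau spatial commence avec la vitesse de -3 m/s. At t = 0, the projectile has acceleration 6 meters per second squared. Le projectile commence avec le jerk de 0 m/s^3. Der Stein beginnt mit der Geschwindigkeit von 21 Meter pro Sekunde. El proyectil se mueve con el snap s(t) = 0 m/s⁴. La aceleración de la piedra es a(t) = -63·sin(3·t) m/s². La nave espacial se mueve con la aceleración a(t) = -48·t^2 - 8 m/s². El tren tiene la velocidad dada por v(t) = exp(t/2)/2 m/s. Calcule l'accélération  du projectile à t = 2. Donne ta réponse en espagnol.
Partiendo del snap s(t) = 0, tomamos 2 integrales. Integrando el snap y usando la condición inicial j(0) = 0, obtenemos j(t) = 0. Tomando ∫j(t)dt y aplicando a(0) = 6, encontramos a(t) = 6. Tenemos la aceleración a(t) = 6. Sustituyendo t = 2: a(2) = 6.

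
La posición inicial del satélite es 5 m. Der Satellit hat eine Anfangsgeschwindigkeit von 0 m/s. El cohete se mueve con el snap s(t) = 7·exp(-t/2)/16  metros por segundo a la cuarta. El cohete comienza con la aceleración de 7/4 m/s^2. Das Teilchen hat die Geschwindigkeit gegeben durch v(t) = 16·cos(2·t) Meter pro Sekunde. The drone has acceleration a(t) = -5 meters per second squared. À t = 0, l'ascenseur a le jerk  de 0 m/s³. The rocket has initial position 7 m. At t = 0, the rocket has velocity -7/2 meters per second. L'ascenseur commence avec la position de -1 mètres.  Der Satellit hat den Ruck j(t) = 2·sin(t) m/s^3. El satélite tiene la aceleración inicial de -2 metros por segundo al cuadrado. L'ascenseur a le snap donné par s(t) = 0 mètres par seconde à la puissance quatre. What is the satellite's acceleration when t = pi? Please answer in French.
Nous devons intégrer notre équation du jerk j(t) = 2·sin(t) 1 fois. En intégrant le jerk et en utilisant la condition initiale a(0) = -2, nous obtenons a(t) = -2·cos(t). De l'équation de l'accélération a(t) = -2·cos(t), nous substituons t = pi pour obtenir a = 2.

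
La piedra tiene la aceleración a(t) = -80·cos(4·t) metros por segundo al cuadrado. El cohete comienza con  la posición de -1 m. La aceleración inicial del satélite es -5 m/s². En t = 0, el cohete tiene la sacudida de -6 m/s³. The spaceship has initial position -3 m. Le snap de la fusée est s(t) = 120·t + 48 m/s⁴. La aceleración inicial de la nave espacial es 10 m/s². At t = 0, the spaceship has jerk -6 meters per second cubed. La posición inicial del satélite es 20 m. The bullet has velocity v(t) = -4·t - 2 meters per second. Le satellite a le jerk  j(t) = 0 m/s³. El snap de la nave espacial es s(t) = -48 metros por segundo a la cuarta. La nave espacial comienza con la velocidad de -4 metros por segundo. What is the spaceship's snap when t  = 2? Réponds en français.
De l'équation du snap s(t) = -48, nous substituons t = 2 pour obtenir s = -48.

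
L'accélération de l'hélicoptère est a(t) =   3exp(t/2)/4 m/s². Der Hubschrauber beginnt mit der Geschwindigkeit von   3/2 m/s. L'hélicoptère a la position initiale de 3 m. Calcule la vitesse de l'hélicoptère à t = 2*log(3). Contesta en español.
Necesitamos integrar nuestra ecuación de la aceleración a(t) = 3·exp(t/2)/4 1 vez. Integrando la aceleración y usando la condición inicial v(0) = 3/2, obtenemos v(t) = 3·exp(t/2)/2. Tenemos la velocidad v(t) = 3·exp(t/2)/2. Sustituyendo t = 2*log(3): v(2*log(3)) = 9/2.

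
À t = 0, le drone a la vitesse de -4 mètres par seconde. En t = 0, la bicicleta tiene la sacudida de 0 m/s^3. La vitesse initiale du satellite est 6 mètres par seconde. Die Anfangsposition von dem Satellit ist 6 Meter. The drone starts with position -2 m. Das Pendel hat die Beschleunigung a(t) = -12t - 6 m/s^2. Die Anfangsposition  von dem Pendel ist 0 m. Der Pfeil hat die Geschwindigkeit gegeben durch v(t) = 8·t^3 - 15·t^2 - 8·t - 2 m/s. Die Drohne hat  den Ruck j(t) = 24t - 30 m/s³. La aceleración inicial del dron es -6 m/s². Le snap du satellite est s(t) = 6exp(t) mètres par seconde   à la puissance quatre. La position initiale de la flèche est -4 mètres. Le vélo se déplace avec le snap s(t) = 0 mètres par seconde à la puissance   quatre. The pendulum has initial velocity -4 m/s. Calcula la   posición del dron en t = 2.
Necesitamos integrar nuestra ecuación de la sacudida j(t) = 24·t - 30 3 veces. Tomando ∫j(t)dt y aplicando a(0) = -6, encontramos a(t) = 12·t^2 - 30·t - 6. La antiderivada de la aceleración es la velocidad. Usando v(0) = -4, obtenemos v(t) = 4·t^3 - 15·t^2 - 6·t - 4. La antiderivada de la velocidad, con x(0) = -2, da la posición: x(t) = t^4 - 5·t^3 - 3·t^2 - 4·t - 2. Usando x(t) = t^4 - 5·t^3 - 3·t^2 - 4·t - 2 y sustituyendo t = 2, encontramos x = -46.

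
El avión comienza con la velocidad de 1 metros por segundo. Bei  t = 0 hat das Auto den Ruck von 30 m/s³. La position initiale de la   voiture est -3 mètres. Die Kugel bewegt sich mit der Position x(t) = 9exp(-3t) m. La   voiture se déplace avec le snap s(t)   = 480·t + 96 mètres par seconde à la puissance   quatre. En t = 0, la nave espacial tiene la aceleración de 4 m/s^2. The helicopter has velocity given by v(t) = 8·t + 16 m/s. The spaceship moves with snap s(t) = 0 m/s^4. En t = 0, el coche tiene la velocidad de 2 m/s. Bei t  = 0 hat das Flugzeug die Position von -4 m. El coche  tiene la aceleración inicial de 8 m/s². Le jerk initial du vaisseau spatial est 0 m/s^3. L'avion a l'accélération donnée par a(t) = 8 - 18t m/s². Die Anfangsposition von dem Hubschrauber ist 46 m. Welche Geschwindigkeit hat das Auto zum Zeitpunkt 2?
Wir müssen unsere Gleichung für den Snap s(t) = 480·t + 96 3-mal integrieren. Mit ∫s(t)dt und Anwendung von j(0) = 30, finden wir j(t) = 240·t^2 + 96·t + 30. Durch Integration von dem Ruck und Verwendung der Anfangsbedingung a(0) = 8, erhalten wir a(t) = 80·t^3 + 48·t^2 + 30·t + 8. Die Stammfunktion von der Beschleunigung, mit v(0) = 2, ergibt die Geschwindigkeit: v(t) = 20·t^4 + 16·t^3 + 15·t^2 + 8·t + 2. Wir haben die Geschwindigkeit v(t) = 20·t^4 + 16·t^3 + 15·t^2 + 8·t + 2. Durch Einsetzen von t = 2: v(2) = 526.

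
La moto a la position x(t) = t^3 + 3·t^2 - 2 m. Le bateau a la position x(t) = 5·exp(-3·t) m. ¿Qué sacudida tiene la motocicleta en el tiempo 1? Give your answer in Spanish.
Debemos derivar nuestra ecuación de la posición x(t) = t^3 + 3·t^2 - 2 3 veces. Tomando d/dt de x(t), encontramos v(t) = 3·t^2 + 6·t. La derivada de la velocidad da la aceleración: a(t) = 6·t + 6. Tomando d/dt de a(t), encontramos j(t) = 6. De la ecuación de la sacudida j(t) = 6, sustituimos t = 1 para obtener j = 6.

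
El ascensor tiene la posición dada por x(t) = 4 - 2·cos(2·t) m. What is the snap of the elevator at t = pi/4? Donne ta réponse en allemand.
Um dies zu lösen, müssen wir 4 Ableitungen unserer Gleichung für die Position x(t) = 4 - 2·cos(2·t) nehmen. Mit d/dt von x(t) finden wir v(t) = 4·sin(2·t). Durch Ableiten von der Geschwindigkeit erhalten wir die Beschleunigung: a(t) = 8·cos(2·t). Mit d/dt von a(t) finden wir j(t) = -16·sin(2·t). Durch Ableiten von dem Ruck erhalten wir den Snap: s(t) = -32·cos(2·t). Aus der Gleichung für den Snap s(t) = -32·cos(2·t), setzen wir t = pi/4 ein und erhalten s = 0.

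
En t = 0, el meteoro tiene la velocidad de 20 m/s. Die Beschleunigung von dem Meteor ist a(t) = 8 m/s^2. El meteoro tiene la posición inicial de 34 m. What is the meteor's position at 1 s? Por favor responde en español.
Partiendo de la aceleración a(t) = 8, tomamos 2 antiderivadas. Integrando la aceleración y usando la condición inicial v(0) = 20, obtenemos v(t) = 8·t + 20. Tomando ∫v(t)dt y aplicando x(0) = 34, encontramos x(t) = 4·t^2 + 20·t + 34. Tenemos la posición x(t) = 4·t^2 + 20·t + 34. Sustituyendo t = 1: x(1) = 58.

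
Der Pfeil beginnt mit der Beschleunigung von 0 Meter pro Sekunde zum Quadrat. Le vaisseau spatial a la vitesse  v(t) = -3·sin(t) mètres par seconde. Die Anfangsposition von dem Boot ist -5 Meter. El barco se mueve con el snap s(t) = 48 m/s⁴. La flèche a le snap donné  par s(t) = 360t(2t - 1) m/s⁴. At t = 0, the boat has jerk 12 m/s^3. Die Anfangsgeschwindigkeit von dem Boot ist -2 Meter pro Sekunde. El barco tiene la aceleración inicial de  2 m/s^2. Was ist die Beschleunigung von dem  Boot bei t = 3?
Wir müssen unsere Gleichung für den Snap s(t) = 48 2-mal integrieren. Die Stammfunktion von dem Snap, mit j(0) = 12, ergibt den Ruck: j(t) = 48·t + 12. Mit ∫j(t)dt und Anwendung von a(0) = 2, finden wir a(t) = 24·t^2 + 12·t + 2. Aus der Gleichung für die Beschleunigung a(t) = 24·t^2 + 12·t + 2, setzen wir t = 3 ein und erhalten a = 254.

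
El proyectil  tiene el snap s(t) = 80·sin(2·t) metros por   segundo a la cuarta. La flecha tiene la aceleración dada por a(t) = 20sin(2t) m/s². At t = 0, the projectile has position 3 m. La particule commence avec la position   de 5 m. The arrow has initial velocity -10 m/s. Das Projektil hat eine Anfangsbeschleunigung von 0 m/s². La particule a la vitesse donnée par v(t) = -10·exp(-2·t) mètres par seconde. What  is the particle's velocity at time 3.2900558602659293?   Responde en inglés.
Using v(t) = -10·exp(-2·t) and substituting t = 3.2900558602659293, we find v = -0.0138769425223545.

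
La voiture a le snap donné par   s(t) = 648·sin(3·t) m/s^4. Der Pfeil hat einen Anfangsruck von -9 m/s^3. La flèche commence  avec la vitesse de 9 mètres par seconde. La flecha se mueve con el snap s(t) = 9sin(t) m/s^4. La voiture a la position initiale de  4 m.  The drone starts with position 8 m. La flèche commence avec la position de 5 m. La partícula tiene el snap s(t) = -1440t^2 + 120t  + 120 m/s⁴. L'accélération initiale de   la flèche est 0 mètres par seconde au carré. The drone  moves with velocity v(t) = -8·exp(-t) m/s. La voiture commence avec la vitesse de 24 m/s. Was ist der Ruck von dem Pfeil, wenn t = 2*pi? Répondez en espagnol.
Debemos encontrar la integral de nuestra ecuación del snap s(t) = 9·sin(t) 1 vez. Tomando ∫s(t)dt y aplicando j(0) = -9, encontramos j(t) = -9·cos(t). Tenemos la sacudida j(t) = -9·cos(t). Sustituyendo t = 2*pi: j(2*pi) = -9.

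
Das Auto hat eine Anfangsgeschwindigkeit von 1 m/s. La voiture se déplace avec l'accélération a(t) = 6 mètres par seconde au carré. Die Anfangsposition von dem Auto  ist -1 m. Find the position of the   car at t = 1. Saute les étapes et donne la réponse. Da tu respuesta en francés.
La réponse est 3.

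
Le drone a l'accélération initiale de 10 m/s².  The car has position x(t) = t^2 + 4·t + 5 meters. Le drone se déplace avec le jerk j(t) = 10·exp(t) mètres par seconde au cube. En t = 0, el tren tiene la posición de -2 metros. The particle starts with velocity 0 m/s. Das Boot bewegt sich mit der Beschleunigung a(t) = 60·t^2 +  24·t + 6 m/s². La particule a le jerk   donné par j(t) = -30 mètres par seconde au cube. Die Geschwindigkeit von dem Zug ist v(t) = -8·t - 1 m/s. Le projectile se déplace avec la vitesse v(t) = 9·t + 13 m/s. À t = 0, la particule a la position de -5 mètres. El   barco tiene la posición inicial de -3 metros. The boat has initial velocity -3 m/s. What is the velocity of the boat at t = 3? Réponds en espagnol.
Debemos encontrar la integral de nuestra ecuación de la aceleración a(t) = 60·t^2 + 24·t + 6 1 vez. La antiderivada de la aceleración es la velocidad. Usando v(0) = -3, obtenemos v(t) = 20·t^3 + 12·t^2 + 6·t - 3. Usando v(t) = 20·t^3 + 12·t^2 + 6·t - 3 y sustituyendo t = 3, encontramos v = 663.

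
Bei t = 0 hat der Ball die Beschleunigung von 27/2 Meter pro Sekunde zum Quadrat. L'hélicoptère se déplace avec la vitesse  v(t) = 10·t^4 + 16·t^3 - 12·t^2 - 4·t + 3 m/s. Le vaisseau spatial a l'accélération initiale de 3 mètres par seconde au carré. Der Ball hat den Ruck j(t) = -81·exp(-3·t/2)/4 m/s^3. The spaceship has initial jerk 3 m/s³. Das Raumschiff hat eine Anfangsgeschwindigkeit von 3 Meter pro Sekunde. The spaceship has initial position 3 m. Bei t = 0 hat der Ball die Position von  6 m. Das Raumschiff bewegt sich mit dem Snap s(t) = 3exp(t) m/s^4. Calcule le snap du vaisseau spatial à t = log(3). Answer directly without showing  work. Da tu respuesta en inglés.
The snap at t = log(3) is s = 9.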